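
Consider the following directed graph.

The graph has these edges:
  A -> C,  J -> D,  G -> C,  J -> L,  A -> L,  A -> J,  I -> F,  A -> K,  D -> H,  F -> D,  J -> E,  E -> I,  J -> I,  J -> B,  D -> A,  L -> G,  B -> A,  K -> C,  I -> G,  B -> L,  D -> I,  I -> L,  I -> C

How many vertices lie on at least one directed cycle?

A vertex is on a directed cycle iff it belongs to a strongly connected component of size ≥ 2 (or has a self-loop).
The vertices on cycles are {A, B, D, E, F, I, J} — 7 in total.

7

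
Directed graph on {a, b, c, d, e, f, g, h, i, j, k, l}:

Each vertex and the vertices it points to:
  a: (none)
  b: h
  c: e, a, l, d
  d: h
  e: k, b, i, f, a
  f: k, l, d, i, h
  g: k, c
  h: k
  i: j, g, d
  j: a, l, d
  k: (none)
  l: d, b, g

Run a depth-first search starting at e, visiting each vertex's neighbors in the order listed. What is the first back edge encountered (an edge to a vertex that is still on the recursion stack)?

c->e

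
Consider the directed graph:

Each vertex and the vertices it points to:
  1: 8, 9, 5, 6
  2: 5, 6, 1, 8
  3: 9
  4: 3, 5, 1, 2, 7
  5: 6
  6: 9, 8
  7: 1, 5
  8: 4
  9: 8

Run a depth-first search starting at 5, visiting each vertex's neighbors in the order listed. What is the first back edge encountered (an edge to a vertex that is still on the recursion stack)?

DFS from 5 (visiting each vertex's neighbors in the order listed); mark gray on enter, black on exit:
5 gray
  6 gray
    9 gray
      8 gray
        4 gray
          3 gray
            3→9: 9 is gray → back edge
First back edge: 3 → 9.

3->9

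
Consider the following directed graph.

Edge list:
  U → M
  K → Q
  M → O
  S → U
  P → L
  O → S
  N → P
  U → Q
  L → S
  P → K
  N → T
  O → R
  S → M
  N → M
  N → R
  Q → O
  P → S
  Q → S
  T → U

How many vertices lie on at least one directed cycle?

A vertex is on a directed cycle iff it belongs to a strongly connected component of size ≥ 2 (or has a self-loop).
The vertices on cycles are {M, O, Q, S, U} — 5 in total.

5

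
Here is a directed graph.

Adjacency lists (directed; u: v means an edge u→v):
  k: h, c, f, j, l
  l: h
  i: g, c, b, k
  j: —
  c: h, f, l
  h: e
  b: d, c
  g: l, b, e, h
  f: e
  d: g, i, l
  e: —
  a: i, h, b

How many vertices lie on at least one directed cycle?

4

A vertex is on a directed cycle iff it belongs to a strongly connected component of size ≥ 2 (or has a self-loop).
The vertices on cycles are {b, d, g, i} — 4 in total.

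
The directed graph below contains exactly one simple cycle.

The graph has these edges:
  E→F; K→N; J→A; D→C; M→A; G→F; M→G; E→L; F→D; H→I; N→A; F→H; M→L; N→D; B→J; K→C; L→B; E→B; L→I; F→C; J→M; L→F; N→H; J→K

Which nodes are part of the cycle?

B, J, L, M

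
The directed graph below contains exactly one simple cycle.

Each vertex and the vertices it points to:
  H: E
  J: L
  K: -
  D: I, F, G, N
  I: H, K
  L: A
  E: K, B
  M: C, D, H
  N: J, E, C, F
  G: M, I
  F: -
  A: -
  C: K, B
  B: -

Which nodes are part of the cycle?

D, G, M

DFS with gray/black marking from D:
D gray
  I gray
    H gray
      E gray
        K gray
        K black
        B gray
        B black
      E black
    H black
    I→K: K black — skip
  I black
  F gray
  F black
  G gray
    M gray
      C gray
        C→K: K black — skip
        C→B: B black — skip
      C black
      M→D: D is gray → back edge
Back edge closes the cycle D → G → M → D; its vertices are {D, G, M}.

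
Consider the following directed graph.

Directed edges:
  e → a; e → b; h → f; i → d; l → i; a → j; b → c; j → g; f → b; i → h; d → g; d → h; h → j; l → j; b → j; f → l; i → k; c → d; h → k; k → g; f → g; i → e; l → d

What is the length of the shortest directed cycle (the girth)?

4

For each vertex v, BFS finds the shortest path from v back to v.
The shortest such closed walk is i → h → f → l → i, length 4.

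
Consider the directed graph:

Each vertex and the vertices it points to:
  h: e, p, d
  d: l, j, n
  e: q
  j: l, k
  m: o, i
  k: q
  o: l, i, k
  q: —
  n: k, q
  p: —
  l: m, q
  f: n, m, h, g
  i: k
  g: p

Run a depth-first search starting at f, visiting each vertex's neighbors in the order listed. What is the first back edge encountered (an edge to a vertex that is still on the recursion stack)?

l→m

DFS from f (visiting each vertex's neighbors in the order listed); mark gray on enter, black on exit:
f gray
  n gray
    k gray
      q gray
      q black
    k black
    n→q: q black — skip
  n black
  m gray
    o gray
      l gray
        l→m: m is gray → back edge
First back edge: l → m.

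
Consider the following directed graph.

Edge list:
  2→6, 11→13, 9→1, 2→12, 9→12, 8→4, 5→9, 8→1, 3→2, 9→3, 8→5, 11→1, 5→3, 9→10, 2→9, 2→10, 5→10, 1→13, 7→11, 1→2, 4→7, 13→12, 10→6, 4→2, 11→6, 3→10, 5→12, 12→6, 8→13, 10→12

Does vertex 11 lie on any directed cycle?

No

11 lies on a cycle iff there is a path from 11 back to itself.
Exploring from 11, it never reaches itself; equivalently, its strongly connected component is a singleton.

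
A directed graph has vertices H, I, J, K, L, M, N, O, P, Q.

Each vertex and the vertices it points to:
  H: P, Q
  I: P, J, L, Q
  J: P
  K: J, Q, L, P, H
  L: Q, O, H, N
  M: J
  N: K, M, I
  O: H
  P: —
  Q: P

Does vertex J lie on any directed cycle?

No

J lies on a cycle iff there is a path from J back to itself.
Exploring from J, it never reaches itself; equivalently, its strongly connected component is a singleton.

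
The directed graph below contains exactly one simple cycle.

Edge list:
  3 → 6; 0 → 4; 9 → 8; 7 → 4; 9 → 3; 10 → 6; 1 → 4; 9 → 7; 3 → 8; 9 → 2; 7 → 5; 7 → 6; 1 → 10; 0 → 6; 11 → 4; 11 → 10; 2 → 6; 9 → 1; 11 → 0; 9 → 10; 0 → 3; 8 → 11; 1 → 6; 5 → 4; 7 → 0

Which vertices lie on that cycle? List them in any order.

0, 3, 8, 11

DFS with gray/black marking from 8:
8 gray
  11 gray
    4 gray
    4 black
    0 gray
      3 gray
        6 gray
        6 black
        3→8: 8 is gray → back edge
Back edge closes the cycle 8 → 11 → 0 → 3 → 8; its vertices are {0, 3, 8, 11}.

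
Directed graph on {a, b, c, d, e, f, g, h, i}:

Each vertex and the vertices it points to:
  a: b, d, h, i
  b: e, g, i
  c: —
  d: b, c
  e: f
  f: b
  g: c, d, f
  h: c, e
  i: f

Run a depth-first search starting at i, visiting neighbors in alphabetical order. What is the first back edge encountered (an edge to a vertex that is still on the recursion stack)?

DFS from i (visiting neighbors in alphabetical order); mark gray on enter, black on exit:
i gray
  f gray
    b gray
      e gray
        e→f: f is gray → back edge
First back edge: e → f.

e→f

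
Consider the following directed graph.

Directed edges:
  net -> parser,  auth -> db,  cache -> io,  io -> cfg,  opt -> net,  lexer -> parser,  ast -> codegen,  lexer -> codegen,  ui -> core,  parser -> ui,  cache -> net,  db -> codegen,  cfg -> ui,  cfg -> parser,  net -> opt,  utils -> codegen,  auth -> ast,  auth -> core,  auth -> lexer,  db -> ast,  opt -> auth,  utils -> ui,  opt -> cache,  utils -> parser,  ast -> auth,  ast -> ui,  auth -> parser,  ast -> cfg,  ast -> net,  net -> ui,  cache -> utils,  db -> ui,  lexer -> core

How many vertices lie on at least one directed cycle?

6

A vertex is on a directed cycle iff it belongs to a strongly connected component of size ≥ 2 (or has a self-loop).
The vertices on cycles are {db, ast, net, opt, auth, cache} — 6 in total.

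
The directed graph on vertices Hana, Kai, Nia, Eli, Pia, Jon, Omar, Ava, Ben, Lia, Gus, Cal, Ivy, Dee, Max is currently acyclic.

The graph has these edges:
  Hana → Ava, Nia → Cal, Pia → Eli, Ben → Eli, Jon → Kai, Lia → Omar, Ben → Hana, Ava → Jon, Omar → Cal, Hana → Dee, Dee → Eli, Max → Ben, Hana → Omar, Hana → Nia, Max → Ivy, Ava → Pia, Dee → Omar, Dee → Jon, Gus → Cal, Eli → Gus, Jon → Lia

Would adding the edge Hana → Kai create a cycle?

Adding Hana→Kai creates a cycle iff Kai can already reach Hana.
Explore from Kai: no path reaches Hana. The graph stays acyclic.

No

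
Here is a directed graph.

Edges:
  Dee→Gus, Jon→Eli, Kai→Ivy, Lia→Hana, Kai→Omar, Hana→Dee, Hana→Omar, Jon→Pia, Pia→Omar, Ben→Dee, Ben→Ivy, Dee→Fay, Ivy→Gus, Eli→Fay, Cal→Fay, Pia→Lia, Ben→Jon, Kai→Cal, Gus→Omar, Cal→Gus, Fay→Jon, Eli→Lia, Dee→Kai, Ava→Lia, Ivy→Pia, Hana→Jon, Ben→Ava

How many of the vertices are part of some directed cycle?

10

A vertex is on a directed cycle iff it belongs to a strongly connected component of size ≥ 2 (or has a self-loop).
The vertices on cycles are {Cal, Dee, Eli, Fay, Ivy, Jon, Kai, Lia, Pia, Hana} — 10 in total.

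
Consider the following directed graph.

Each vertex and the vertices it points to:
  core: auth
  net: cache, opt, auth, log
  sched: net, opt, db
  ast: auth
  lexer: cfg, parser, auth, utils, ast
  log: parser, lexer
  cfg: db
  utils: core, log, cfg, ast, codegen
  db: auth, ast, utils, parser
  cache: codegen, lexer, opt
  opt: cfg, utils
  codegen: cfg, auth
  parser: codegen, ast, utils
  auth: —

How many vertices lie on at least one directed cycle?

7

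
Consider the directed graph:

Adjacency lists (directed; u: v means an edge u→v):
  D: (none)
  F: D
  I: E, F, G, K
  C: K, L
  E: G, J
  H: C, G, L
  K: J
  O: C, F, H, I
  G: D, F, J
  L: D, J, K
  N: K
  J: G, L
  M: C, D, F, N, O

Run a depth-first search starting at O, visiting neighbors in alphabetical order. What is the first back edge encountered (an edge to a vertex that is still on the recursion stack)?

G->J

DFS from O (visiting neighbors in alphabetical order); mark gray on enter, black on exit:
O gray
  C gray
    K gray
      J gray
        G gray
          D gray
          D black
          F gray
            F→D: D black — skip
          F black
          G→J: J is gray → back edge
First back edge: G → J.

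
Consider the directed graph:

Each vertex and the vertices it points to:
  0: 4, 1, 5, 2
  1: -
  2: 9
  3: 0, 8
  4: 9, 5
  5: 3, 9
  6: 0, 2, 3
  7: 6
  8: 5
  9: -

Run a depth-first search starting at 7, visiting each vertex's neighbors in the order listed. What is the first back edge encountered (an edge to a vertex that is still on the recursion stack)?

3→0

DFS from 7 (visiting each vertex's neighbors in the order listed); mark gray on enter, black on exit:
7 gray
  6 gray
    0 gray
      4 gray
        9 gray
        9 black
        5 gray
          3 gray
            3→0: 0 is gray → back edge
First back edge: 3 → 0.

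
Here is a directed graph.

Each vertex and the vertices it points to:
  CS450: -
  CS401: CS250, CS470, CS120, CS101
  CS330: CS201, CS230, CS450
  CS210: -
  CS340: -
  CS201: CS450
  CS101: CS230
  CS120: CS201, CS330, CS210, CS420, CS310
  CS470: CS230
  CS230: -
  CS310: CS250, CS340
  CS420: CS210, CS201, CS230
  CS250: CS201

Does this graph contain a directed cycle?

DFS with white/gray/black marking, starting from CS450:
CS450 gray
CS450 black
CS401 gray
  CS250 gray
    CS201 gray
      CS201→CS450: CS450 black — skip
    CS201 black
  CS250 black
  CS470 gray
    CS230 gray
    CS230 black
  CS470 black
  CS120 gray
    CS120→CS201: CS201 black — skip
    CS330 gray
      CS330→CS201: CS201 black — skip
      CS330→CS230: CS230 black — skip
      CS330→CS450: CS450 black — skip
    CS330 black
    CS210 gray
    CS210 black
    CS420 gray
      CS420→CS210: CS210 black — skip
      CS420→CS201: CS201 black — skip
      CS420→CS230: CS230 black — skip
    CS420 black
    CS310 gray
      CS310→CS250: CS250 black — skip
      CS340 gray
      CS340 black
    CS310 black
  CS120 black
  CS101 gray
    CS101→CS230: CS230 black — skip
  CS101 black
CS401 black
Every edge goes to a white or black vertex — no back edge, so the graph is acyclic.

No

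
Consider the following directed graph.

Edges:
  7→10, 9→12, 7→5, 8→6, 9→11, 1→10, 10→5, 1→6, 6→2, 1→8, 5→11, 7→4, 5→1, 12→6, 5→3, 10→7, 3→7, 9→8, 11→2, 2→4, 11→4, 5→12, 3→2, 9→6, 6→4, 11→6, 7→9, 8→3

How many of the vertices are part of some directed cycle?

A vertex is on a directed cycle iff it belongs to a strongly connected component of size ≥ 2 (or has a self-loop).
The vertices on cycles are {1, 3, 5, 7, 8, 9, 10} — 7 in total.

7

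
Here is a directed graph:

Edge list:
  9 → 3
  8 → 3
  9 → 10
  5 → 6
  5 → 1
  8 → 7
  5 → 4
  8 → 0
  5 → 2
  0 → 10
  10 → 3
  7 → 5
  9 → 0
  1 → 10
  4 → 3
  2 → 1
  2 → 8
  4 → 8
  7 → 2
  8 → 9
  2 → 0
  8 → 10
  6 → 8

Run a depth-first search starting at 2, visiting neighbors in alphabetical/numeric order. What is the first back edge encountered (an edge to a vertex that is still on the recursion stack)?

DFS from 2 (visiting neighbors in alphabetical/numeric order); mark gray on enter, black on exit:
2 gray
  0 gray
    10 gray
      3 gray
      3 black
    10 black
  0 black
  1 gray
    1→10: 10 black — skip
  1 black
  8 gray
    8→0: 0 black — skip
    8→3: 3 black — skip
    7 gray
      7→2: 2 is gray → back edge
First back edge: 7 → 2.

7->2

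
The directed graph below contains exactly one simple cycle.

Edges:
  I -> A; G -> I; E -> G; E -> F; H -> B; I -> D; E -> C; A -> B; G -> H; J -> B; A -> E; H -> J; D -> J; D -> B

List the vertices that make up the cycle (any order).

A, E, G, I

DFS with gray/black marking from A:
A gray
  E gray
    G gray
      H gray
        J gray
          B gray
          B black
        J black
        H→B: B black — skip
      H black
      I gray
        I→A: A is gray → back edge
Back edge closes the cycle A → E → G → I → A; its vertices are {A, E, G, I}.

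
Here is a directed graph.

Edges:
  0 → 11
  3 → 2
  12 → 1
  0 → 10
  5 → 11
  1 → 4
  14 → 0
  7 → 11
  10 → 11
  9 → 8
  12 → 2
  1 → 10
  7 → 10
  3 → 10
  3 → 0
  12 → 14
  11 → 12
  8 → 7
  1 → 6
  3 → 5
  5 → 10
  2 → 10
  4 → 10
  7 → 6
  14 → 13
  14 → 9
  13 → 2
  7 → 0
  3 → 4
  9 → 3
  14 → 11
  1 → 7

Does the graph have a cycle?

DFS with white/gray/black marking, starting from 12:
12 gray
  14 gray
    0 gray
      10 gray
        11 gray
          11→12: 12 is gray → back edge
Back edge found, so a cycle exists: 12 → 14 → 0 → 10 → 11 → 12.

Yes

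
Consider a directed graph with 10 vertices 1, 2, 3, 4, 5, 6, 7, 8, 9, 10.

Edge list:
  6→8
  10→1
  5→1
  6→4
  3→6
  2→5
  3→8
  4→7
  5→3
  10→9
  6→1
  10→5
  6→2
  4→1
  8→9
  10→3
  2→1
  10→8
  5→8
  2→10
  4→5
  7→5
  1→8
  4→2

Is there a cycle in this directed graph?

Yes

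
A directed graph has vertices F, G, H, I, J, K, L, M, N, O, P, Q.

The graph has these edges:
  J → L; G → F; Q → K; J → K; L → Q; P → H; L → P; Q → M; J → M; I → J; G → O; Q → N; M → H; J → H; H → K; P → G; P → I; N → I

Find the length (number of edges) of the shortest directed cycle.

For each vertex v, BFS finds the shortest path from v back to v.
The shortest such closed walk is J → L → P → I → J, length 4.

4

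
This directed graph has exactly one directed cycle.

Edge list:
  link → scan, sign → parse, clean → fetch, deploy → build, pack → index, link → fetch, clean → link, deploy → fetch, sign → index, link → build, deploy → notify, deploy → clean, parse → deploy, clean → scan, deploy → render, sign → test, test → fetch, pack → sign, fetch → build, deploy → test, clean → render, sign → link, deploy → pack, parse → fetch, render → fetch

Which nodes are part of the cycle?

pack, sign, parse, deploy

DFS with gray/black marking from deploy:
deploy gray
  fetch gray
    build gray
    build black
  fetch black
  deploy→build: build black — skip
  render gray
    render→fetch: fetch black — skip
  render black
  test gray
    test→fetch: fetch black — skip
  test black
  notify gray
  notify black
  clean gray
    clean→render: render black — skip
    link gray
      link→fetch: fetch black — skip
      link→build: build black — skip
      scan gray
      scan black
    link black
    clean→fetch: fetch black — skip
    clean→scan: scan black — skip
  clean black
  pack gray
    index gray
    index black
    sign gray
      sign→test: test black — skip
      sign→link: link black — skip
      parse gray
        parse→fetch: fetch black — skip
        parse→deploy: deploy is gray → back edge
Back edge closes the cycle deploy → pack → sign → parse → deploy; its vertices are {pack, sign, parse, deploy}.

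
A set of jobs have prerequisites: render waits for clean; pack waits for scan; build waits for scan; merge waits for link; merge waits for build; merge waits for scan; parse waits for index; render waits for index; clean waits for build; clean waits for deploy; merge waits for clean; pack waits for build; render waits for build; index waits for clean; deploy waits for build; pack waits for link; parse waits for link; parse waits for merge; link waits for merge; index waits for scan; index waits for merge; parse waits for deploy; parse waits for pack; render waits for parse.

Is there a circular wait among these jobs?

DFS with white/gray/black marking, starting from pack:
pack gray
  link gray
    merge gray
      merge→link: link is gray → back edge
Back edge found, so a cycle exists: link → merge → link.

Yes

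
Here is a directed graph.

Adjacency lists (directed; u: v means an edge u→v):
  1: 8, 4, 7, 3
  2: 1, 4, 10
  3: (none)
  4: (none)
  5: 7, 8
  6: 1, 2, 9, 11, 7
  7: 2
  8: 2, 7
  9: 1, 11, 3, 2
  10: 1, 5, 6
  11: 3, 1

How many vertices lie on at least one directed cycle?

A vertex is on a directed cycle iff it belongs to a strongly connected component of size ≥ 2 (or has a self-loop).
The vertices on cycles are {1, 2, 5, 6, 7, 8, 9, 10, 11} — 9 in total.

9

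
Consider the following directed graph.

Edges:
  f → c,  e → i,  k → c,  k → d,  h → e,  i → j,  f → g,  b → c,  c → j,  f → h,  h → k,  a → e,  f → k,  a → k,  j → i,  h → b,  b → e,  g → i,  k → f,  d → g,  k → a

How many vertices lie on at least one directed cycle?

6

A vertex is on a directed cycle iff it belongs to a strongly connected component of size ≥ 2 (or has a self-loop).
The vertices on cycles are {a, f, h, i, j, k} — 6 in total.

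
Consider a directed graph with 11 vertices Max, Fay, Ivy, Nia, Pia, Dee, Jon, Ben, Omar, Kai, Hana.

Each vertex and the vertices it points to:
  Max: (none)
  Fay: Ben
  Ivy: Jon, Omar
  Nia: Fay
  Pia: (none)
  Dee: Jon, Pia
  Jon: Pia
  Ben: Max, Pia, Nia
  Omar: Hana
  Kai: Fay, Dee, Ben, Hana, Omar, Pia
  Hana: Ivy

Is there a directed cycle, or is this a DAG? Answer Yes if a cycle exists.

DFS with white/gray/black marking, starting from Fay:
Fay gray
  Ben gray
    Max gray
    Max black
    Pia gray
    Pia black
    Nia gray
      Nia→Fay: Fay is gray → back edge
Back edge found, so a cycle exists: Fay → Ben → Nia → Fay.

Yes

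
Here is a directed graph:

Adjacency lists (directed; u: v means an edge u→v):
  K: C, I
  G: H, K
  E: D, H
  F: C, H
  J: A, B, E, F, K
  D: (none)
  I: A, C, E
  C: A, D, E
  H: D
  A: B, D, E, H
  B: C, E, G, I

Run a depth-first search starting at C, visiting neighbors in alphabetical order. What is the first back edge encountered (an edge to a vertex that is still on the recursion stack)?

B→C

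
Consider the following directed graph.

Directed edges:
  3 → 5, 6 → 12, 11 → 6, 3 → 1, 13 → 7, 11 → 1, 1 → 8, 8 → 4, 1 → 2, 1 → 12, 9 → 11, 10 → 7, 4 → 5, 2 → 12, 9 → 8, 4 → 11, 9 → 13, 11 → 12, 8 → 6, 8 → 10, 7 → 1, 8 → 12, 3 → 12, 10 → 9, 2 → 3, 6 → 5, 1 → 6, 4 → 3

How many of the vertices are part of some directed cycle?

10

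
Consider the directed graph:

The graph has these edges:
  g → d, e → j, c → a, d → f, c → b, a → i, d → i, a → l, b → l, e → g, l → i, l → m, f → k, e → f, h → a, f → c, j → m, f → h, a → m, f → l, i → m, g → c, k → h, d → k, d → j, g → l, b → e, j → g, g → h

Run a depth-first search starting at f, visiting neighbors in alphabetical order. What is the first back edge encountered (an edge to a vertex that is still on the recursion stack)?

DFS from f (visiting neighbors in alphabetical order); mark gray on enter, black on exit:
f gray
  c gray
    a gray
      i gray
        m gray
        m black
      i black
      l gray
        l→i: i black — skip
        l→m: m black — skip
      l black
      a→m: m black — skip
    a black
    b gray
      e gray
        e→f: f is gray → back edge
First back edge: e → f.

e→f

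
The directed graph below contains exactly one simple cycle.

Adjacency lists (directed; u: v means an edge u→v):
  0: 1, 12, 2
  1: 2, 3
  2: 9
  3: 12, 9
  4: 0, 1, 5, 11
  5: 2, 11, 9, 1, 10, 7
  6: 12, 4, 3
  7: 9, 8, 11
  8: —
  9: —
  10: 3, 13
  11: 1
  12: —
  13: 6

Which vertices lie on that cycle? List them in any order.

4, 5, 6, 10, 13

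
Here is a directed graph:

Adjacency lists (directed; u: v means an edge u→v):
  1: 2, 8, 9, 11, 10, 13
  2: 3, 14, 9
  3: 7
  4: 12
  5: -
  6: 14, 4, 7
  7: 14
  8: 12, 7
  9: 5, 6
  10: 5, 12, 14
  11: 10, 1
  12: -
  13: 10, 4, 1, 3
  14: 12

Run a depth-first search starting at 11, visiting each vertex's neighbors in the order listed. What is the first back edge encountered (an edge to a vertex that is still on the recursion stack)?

DFS from 11 (visiting each vertex's neighbors in the order listed); mark gray on enter, black on exit:
11 gray
  10 gray
    5 gray
    5 black
    12 gray
    12 black
    14 gray
      14→12: 12 black — skip
    14 black
  10 black
  1 gray
    2 gray
      3 gray
        7 gray
          7→14: 14 black — skip
        7 black
      3 black
      2→14: 14 black — skip
      9 gray
        9→5: 5 black — skip
        6 gray
          6→14: 14 black — skip
          4 gray
            4→12: 12 black — skip
          4 black
          6→7: 7 black — skip
        6 black
      9 black
    2 black
    8 gray
      8→12: 12 black — skip
      8→7: 7 black — skip
    8 black
    1→9: 9 black — skip
    1→11: 11 is gray → back edge
First back edge: 1 → 11.

1->11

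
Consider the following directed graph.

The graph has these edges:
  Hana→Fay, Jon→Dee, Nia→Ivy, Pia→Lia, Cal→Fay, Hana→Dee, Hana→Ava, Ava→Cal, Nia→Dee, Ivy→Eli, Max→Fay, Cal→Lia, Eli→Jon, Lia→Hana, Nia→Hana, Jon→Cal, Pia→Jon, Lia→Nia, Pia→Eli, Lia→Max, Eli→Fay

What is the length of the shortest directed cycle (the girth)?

4

For each vertex v, BFS finds the shortest path from v back to v.
The shortest such closed walk is Lia → Hana → Ava → Cal → Lia, length 4.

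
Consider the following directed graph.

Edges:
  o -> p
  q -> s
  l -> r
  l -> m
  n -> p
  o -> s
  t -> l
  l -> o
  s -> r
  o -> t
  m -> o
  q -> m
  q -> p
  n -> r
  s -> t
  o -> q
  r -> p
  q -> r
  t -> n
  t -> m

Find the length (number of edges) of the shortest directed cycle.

3

For each vertex v, BFS finds the shortest path from v back to v.
The shortest such closed walk is t → l → o → t, length 3.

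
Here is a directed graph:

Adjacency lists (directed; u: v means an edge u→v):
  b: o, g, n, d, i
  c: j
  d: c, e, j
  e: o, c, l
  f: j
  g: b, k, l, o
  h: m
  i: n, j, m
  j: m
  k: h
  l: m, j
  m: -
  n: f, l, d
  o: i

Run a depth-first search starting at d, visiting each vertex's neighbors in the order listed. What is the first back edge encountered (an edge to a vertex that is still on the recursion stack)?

DFS from d (visiting each vertex's neighbors in the order listed); mark gray on enter, black on exit:
d gray
  c gray
    j gray
      m gray
      m black
    j black
  c black
  e gray
    o gray
      i gray
        n gray
          f gray
            f→j: j black — skip
          f black
          l gray
            l→m: m black — skip
            l→j: j black — skip
          l black
          n→d: d is gray → back edge
First back edge: n → d.

n→d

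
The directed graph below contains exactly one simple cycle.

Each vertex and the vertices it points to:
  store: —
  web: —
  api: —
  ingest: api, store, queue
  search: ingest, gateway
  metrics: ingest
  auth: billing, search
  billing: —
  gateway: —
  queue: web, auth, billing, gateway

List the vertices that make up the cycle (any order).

auth, queue, ingest, search

DFS with gray/black marking from ingest:
ingest gray
  api gray
  api black
  store gray
  store black
  queue gray
    web gray
    web black
    auth gray
      billing gray
      billing black
      search gray
        search→ingest: ingest is gray → back edge
Back edge closes the cycle ingest → queue → auth → search → ingest; its vertices are {auth, queue, ingest, search}.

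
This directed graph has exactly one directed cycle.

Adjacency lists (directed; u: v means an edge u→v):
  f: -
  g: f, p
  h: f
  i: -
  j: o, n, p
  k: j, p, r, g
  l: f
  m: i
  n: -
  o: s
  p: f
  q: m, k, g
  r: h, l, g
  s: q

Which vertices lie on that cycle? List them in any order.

j, k, o, q, s

DFS with gray/black marking from q:
q gray
  m gray
    i gray
    i black
  m black
  k gray
    j gray
      o gray
        s gray
          s→q: q is gray → back edge
Back edge closes the cycle q → k → j → o → s → q; its vertices are {j, k, o, q, s}.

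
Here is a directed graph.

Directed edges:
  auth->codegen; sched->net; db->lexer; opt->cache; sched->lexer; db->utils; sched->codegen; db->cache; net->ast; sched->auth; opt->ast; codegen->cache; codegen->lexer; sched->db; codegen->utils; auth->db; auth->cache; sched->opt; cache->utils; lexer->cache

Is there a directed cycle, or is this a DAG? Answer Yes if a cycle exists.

No

DFS with white/gray/black marking, starting from ast:
ast gray
ast black
sched gray
  auth gray
    cache gray
      utils gray
      utils black
    cache black
    db gray
      db→utils: utils black — skip
      lexer gray
        lexer→cache: cache black — skip
      lexer black
      db→cache: cache black — skip
    db black
    codegen gray
      codegen→cache: cache black — skip
      codegen→utils: utils black — skip
      codegen→lexer: lexer black — skip
    codegen black
  auth black
  sched→lexer: lexer black — skip
  sched→codegen: codegen black — skip
  opt gray
    opt→cache: cache black — skip
    opt→ast: ast black — skip
  opt black
  sched→db: db black — skip
  net gray
    net→ast: ast black — skip
  net black
sched black
Every edge goes to a white or black vertex — no back edge, so the graph is acyclic.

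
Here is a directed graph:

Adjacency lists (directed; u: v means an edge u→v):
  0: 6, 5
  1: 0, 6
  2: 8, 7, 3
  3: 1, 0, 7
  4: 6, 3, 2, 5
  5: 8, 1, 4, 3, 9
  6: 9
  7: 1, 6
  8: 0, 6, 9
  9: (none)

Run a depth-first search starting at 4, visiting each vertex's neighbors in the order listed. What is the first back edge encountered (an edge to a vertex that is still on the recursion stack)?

DFS from 4 (visiting each vertex's neighbors in the order listed); mark gray on enter, black on exit:
4 gray
  6 gray
    9 gray
    9 black
  6 black
  3 gray
    1 gray
      0 gray
        0→6: 6 black — skip
        5 gray
          8 gray
            8→0: 0 is gray → back edge
First back edge: 8 → 0.

8→0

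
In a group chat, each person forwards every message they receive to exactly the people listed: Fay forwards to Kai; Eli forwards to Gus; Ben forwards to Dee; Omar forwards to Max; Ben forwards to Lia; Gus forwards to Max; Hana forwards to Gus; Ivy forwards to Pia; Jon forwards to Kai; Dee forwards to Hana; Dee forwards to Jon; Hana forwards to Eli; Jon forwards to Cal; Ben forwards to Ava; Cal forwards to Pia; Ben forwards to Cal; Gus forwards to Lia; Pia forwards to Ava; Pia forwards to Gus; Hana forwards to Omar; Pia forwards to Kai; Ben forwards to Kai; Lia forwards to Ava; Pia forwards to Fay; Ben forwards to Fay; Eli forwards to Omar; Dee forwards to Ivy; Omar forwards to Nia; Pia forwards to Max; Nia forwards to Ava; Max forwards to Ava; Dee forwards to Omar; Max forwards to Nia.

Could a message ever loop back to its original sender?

No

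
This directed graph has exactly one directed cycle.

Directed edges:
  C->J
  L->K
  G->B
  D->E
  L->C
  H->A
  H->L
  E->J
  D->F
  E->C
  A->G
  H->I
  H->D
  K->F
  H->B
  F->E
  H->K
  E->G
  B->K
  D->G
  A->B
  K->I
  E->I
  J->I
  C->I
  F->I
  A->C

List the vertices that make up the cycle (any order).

DFS with gray/black marking from F:
F gray
  I gray
  I black
  E gray
    E→I: I black — skip
    C gray
      C→I: I black — skip
      J gray
        J→I: I black — skip
      J black
    C black
    E→J: J black — skip
    G gray
      B gray
        K gray
          K→I: I black — skip
          K→F: F is gray → back edge
Back edge closes the cycle F → E → G → B → K → F; its vertices are {B, E, F, G, K}.

B, E, F, G, K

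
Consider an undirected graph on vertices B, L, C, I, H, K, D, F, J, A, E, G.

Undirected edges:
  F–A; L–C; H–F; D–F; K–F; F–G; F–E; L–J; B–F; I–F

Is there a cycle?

DFS, tracking each vertex's parent; an edge to a visited non-parent vertex closes a cycle.
Start from B:
visit B (parent –)
  visit F (parent B)
    F–B: parent, skip
    visit K (parent F)
      K–F: parent, skip
    visit E (parent F)
      E–F: parent, skip
    visit A (parent F)
      A–F: parent, skip
    visit G (parent F)
      G–F: parent, skip
    visit D (parent F)
      D–F: parent, skip
    visit H (parent F)
      H–F: parent, skip
    visit I (parent F)
      I–F: parent, skip
visit L (parent –)
  visit C (parent L)
    C–L: parent, skip
  visit J (parent L)
    J–L: parent, skip
No non-parent visited neighbor found — the graph is a forest.

No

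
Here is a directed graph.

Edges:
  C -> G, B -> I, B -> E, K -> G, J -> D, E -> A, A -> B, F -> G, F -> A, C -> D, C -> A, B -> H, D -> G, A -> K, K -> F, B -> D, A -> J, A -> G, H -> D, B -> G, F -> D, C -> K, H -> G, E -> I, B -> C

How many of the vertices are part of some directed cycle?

A vertex is on a directed cycle iff it belongs to a strongly connected component of size ≥ 2 (or has a self-loop).
The vertices on cycles are {A, B, C, E, F, K} — 6 in total.

6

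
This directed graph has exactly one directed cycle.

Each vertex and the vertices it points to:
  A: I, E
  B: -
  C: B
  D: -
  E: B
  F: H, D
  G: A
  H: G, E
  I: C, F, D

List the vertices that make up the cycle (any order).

A, F, G, H, I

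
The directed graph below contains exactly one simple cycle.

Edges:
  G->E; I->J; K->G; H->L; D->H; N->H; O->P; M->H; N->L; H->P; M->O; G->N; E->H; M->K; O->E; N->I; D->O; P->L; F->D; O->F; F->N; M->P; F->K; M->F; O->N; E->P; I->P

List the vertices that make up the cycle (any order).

D, F, O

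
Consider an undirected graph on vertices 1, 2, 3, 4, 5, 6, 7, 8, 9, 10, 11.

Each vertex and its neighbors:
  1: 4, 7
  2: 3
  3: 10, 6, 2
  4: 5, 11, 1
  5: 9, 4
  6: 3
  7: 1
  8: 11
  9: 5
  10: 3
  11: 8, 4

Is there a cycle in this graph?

No

DFS, tracking each vertex's parent; an edge to a visited non-parent vertex closes a cycle.
Start from 10:
visit 10 (parent –)
  visit 3 (parent 10)
    3–10: parent, skip
    visit 6 (parent 3)
      6–3: parent, skip
    visit 2 (parent 3)
      2–3: parent, skip
visit 1 (parent –)
  visit 4 (parent 1)
    visit 5 (parent 4)
      visit 9 (parent 5)
        9–5: parent, skip
      5–4: parent, skip
    visit 11 (parent 4)
      visit 8 (parent 11)
        8–11: parent, skip
      11–4: parent, skip
    4–1: parent, skip
  visit 7 (parent 1)
    7–1: parent, skip
No non-parent visited neighbor found — the graph is a forest.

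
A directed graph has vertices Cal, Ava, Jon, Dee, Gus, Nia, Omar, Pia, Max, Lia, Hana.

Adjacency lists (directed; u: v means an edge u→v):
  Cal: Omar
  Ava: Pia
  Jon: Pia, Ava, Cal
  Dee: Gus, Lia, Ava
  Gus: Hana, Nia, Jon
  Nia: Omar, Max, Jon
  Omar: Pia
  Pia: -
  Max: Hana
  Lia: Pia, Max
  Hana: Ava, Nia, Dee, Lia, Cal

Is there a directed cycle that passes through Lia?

Yes

Lia is on a cycle iff Lia can reach itself via ≥1 edge.
Lia → Max → Hana → Lia — yes.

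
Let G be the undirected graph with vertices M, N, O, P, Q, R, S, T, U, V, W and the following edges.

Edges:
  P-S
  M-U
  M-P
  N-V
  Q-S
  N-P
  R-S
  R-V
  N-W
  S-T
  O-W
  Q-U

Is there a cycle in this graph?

Yes

DFS, tracking each vertex's parent; an edge to a visited non-parent vertex closes a cycle.
Start from T:
visit T (parent –)
  visit S (parent T)
    visit Q (parent S)
      visit U (parent Q)
        visit M (parent U)
          M–U: parent, skip
          visit P (parent M)
            P–S: S visited and ≠ parent → cycle
Cycle: S – Q – U – M – P – S.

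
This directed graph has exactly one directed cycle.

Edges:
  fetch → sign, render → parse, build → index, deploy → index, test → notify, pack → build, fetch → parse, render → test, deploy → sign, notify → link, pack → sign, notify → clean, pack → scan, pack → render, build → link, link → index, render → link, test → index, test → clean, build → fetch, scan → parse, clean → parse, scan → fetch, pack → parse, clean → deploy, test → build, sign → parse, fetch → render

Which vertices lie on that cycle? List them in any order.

test, build, fetch, render

DFS with gray/black marking from render:
render gray
  link gray
    index gray
    index black
  link black
  test gray
    notify gray
      notify→link: link black — skip
      clean gray
        parse gray
        parse black
        deploy gray
          deploy→index: index black — skip
          sign gray
            sign→parse: parse black — skip
          sign black
        deploy black
      clean black
    notify black
    test→clean: clean black — skip
    test→index: index black — skip
    build gray
      build→index: index black — skip
      build→link: link black — skip
      fetch gray
        fetch→parse: parse black — skip
        fetch→sign: sign black — skip
        fetch→render: render is gray → back edge
Back edge closes the cycle render → test → build → fetch → render; its vertices are {test, build, fetch, render}.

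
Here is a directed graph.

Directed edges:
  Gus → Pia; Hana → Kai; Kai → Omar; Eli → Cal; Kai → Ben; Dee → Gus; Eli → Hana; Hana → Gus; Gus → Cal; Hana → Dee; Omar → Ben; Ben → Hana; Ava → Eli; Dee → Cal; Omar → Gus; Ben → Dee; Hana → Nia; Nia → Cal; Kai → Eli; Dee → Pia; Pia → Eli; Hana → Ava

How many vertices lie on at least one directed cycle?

A vertex is on a directed cycle iff it belongs to a strongly connected component of size ≥ 2 (or has a self-loop).
The vertices on cycles are {Ava, Ben, Dee, Eli, Gus, Kai, Pia, Hana, Omar} — 9 in total.

9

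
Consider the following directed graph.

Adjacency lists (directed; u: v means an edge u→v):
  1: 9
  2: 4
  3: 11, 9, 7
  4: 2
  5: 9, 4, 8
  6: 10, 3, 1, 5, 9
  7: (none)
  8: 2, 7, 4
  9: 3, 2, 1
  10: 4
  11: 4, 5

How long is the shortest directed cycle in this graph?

For each vertex v, BFS finds the shortest path from v back to v.
The shortest such closed walk is 1 → 9 → 1, length 2.

2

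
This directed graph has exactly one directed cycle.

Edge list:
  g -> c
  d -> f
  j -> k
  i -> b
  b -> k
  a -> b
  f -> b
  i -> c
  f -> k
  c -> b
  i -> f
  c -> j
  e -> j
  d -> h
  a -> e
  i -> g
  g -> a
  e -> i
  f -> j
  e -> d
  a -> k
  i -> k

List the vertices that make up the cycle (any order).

DFS with gray/black marking from e:
e gray
  i gray
    f gray
      k gray
      k black
      b gray
        b→k: k black — skip
      b black
      j gray
        j→k: k black — skip
      j black
    f black
    i→b: b black — skip
    g gray
      c gray
        c→j: j black — skip
        c→b: b black — skip
      c black
      a gray
        a→b: b black — skip
        a→e: e is gray → back edge
Back edge closes the cycle e → i → g → a → e; its vertices are {a, e, g, i}.

a, e, g, i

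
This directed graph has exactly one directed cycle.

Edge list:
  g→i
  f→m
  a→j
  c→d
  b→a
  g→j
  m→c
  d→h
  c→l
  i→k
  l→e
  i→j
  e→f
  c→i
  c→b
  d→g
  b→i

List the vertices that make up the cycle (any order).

c, e, f, l, m

DFS with gray/black marking from e:
e gray
  f gray
    m gray
      c gray
        b gray
          a gray
            j gray
            j black
          a black
          i gray
            k gray
            k black
            i→j: j black — skip
          i black
        b black
        d gray
          g gray
            g→j: j black — skip
            g→i: i black — skip
          g black
          h gray
          h black
        d black
        c→i: i black — skip
        l gray
          l→e: e is gray → back edge
Back edge closes the cycle e → f → m → c → l → e; its vertices are {c, e, f, l, m}.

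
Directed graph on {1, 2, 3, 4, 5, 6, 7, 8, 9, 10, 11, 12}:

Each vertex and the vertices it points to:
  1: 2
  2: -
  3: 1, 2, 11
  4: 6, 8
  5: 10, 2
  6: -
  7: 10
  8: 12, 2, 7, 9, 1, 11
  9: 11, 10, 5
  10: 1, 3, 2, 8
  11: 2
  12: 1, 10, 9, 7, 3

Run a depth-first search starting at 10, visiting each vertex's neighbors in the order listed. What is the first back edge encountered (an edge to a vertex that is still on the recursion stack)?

12->10

DFS from 10 (visiting each vertex's neighbors in the order listed); mark gray on enter, black on exit:
10 gray
  1 gray
    2 gray
    2 black
  1 black
  3 gray
    3→1: 1 black — skip
    3→2: 2 black — skip
    11 gray
      11→2: 2 black — skip
    11 black
  3 black
  10→2: 2 black — skip
  8 gray
    12 gray
      12→1: 1 black — skip
      12→10: 10 is gray → back edge
First back edge: 12 → 10.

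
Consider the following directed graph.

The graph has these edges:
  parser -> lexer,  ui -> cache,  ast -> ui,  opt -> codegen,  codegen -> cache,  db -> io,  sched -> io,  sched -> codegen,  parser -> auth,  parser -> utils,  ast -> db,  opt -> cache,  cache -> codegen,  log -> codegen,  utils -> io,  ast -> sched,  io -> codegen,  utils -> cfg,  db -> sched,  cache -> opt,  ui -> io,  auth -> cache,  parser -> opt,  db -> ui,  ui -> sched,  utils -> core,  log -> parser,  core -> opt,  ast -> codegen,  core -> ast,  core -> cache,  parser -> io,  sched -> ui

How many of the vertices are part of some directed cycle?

A vertex is on a directed cycle iff it belongs to a strongly connected component of size ≥ 2 (or has a self-loop).
The vertices on cycles are {ui, opt, cache, sched, codegen} — 5 in total.

5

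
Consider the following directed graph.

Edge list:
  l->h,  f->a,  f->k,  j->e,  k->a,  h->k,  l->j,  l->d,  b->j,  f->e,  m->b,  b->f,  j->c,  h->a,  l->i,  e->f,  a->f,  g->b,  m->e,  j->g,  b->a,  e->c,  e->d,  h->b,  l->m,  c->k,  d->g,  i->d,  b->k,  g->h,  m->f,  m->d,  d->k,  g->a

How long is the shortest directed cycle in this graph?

2

For each vertex v, BFS finds the shortest path from v back to v.
The shortest such closed walk is e → f → e, length 2.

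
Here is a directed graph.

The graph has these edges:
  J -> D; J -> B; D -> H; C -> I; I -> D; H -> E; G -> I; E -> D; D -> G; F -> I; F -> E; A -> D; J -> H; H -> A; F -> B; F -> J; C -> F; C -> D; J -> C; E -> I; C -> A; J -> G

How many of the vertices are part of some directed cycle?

A vertex is on a directed cycle iff it belongs to a strongly connected component of size ≥ 2 (or has a self-loop).
The vertices on cycles are {A, C, D, E, F, G, H, I, J} — 9 in total.

9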